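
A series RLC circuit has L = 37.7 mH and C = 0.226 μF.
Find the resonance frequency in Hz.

Step 1 — Resonance condition Im(Z)=0 gives ω₀ = 1/√(LC).
Step 2 — ω₀ = 1/√(0.0377·2.26e-07) = 1.083e+04 rad/s.
Step 3 — f₀ = ω₀/(2π) = 1724 Hz.

f₀ = 1724 Hz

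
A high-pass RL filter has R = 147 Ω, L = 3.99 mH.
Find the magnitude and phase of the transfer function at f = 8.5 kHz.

Step 1 — Angular frequency: ω = 2π·8500 = 5.341e+04 rad/s.
Step 2 — Transfer function: H(jω) = jωL/(R + jωL).
Step 3 — Numerator jωL = j·213.1; denominator R + jωL = 147 + j213.1.
Step 4 — H = 0.6776 + j0.4674.
Step 5 — Magnitude: |H| = 0.8231 (-1.7 dB); phase: φ = 34.6°.

|H| = 0.8231 (-1.7 dB), φ = 34.6°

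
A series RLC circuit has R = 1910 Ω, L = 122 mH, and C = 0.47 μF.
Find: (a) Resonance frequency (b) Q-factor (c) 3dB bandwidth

Step 1 — Resonance: ω₀ = 1/√(LC) = 1/√(0.122·4.7e-07) = 4176 rad/s.
Step 2 — f₀ = ω₀/(2π) = 664.6 Hz.
Step 3 — Series Q: Q = ω₀L/R = 4176·0.122/1910 = 0.2667.
Step 4 — Bandwidth: Δω = ω₀/Q = 1.566e+04 rad/s; BW = Δω/(2π) = 2492 Hz.

(a) f₀ = 664.6 Hz  (b) Q = 0.2667  (c) BW = 2492 Hz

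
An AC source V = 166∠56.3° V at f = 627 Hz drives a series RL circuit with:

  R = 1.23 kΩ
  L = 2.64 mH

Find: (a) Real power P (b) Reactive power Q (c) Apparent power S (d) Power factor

Step 1 — Angular frequency: ω = 2π·f = 2π·627 = 3940 rad/s.
Step 2 — Component impedances:
  R: Z = R = 1230 Ω
  L: Z = jωL = j·3940·0.00264 = 0 + j10.4 Ω
Step 3 — Series combination: Z_total = R + L = 1230 + j10.4 Ω = 1230∠0.5° Ω.
Step 4 — Source phasor: V = 166∠56.3° V = 92.1 + j138.1 V.
Step 5 — Current: I = V / Z = 0.07583 + j0.1116 A = 0.135∠55.8° A.
Step 6 — Complex power: S = V·I* = 22.4 + j0.1894 VA.
Step 7 — Real power: P = Re(S) = 22.4 W.
Step 8 — Reactive power: Q = Im(S) = 0.1894 VAR.
Step 9 — Apparent power: |S| = 22.4 VA.
Step 10 — Power factor: PF = P/|S| = 1 (lagging).

(a) P = 22.4 W  (b) Q = 0.1894 VAR  (c) S = 22.4 VA  (d) PF = 1 (lagging)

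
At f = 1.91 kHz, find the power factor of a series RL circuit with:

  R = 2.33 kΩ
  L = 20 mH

Step 1 — Angular frequency: ω = 2π·f = 2π·1910 = 1.2e+04 rad/s.
Step 2 — Component impedances:
  R: Z = R = 2330 Ω
  L: Z = jωL = j·1.2e+04·0.02 = 0 + j240 Ω
Step 3 — Series combination: Z_total = R + L = 2330 + j240 Ω = 2342∠5.9° Ω.
Step 4 — Power factor: PF = cos(φ) = Re(Z)/|Z| = 2330/2342.3 = 0.9947.
Step 5 — Type: Im(Z) = 240 ⇒ lagging (phase φ = 5.9°).

PF = 0.9947 (lagging, φ = 5.9°)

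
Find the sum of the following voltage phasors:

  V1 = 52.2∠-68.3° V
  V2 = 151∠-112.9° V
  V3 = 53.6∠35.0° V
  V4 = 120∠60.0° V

Step 1 — Convert each phasor to rectangular form:
  V1 = 52.2·(cos(-68.3°) + j·sin(-68.3°)) = 19.3 - j48.5 V
  V2 = 151·(cos(-112.9°) + j·sin(-112.9°)) = -58.76 - j139.1 V
  V3 = 53.6·(cos(35.0°) + j·sin(35.0°)) = 43.91 + j30.74 V
  V4 = 120·(cos(60.0°) + j·sin(60.0°)) = 60 + j103.9 V
Step 2 — Sum components: V_total = 64.45 - j52.93 V.
Step 3 — Convert to polar: |V_total| = 83.4 V, ∠V_total = -39.4°.

V_total = 83.4∠-39.4° V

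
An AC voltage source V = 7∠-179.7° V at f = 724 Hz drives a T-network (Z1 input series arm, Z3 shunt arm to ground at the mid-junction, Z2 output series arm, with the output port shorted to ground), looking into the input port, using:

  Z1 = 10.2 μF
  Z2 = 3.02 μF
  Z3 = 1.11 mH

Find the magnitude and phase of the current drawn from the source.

Step 1 — Angular frequency: ω = 2π·f = 2π·724 = 4549 rad/s.
Step 2 — Component impedances:
  Z1: Z = 1/(jωC) = -j/(ω·C) = 0 - j21.55 Ω
  Z2: Z = 1/(jωC) = -j/(ω·C) = 0 - j72.79 Ω
  Z3: Z = jωL = j·4549·0.00111 = 0 + j5.049 Ω
Step 3 — With the output port shorted to ground, the output series arm Z2 runs from the junction to ground; the shunt arm Z3 also runs from the junction to ground. They appear in parallel: Z3 || Z2 = 0 + j5.426 Ω.
Step 4 — Series with input arm Z1: Z_in = Z1 + (Z3 || Z2) = 0 - j16.13 Ω = 16.13∠-90.0° Ω.
Step 5 — Source phasor: V = 7∠-179.7° V = -7 - j0.03665 V.
Step 6 — Ohm's law: I = V / Z_total = (-7 - j0.03665) / (0 - j16.13) = 0.002273 - j0.4341 A.
Step 7 — Convert to polar: |I| = 0.4341 A, ∠I = -89.7°.

I = 0.4341∠-89.7° A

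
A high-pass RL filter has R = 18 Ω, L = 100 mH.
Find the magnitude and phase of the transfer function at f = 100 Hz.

Step 1 — Angular frequency: ω = 2π·100 = 628.3 rad/s.
Step 2 — Transfer function: H(jω) = jωL/(R + jωL).
Step 3 — Numerator jωL = j·62.83; denominator R + jωL = 18 + j62.83.
Step 4 — H = 0.9242 + j0.2648.
Step 5 — Magnitude: |H| = 0.9613 (-0.3 dB); phase: φ = 16.0°.

|H| = 0.9613 (-0.3 dB), φ = 16.0°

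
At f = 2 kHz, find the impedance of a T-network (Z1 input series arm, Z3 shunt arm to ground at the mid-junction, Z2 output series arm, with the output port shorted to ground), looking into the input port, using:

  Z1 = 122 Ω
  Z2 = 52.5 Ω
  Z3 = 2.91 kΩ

Step 1 — Angular frequency: ω = 2π·f = 2π·2000 = 1.257e+04 rad/s.
Step 2 — Component impedances:
  Z1: Z = R = 122 Ω
  Z2: Z = R = 52.5 Ω
  Z3: Z = R = 2910 Ω
Step 3 — With the output port shorted to ground, the output series arm Z2 runs from the junction to ground; the shunt arm Z3 also runs from the junction to ground. They appear in parallel: Z3 || Z2 = 51.57 Ω.
Step 4 — Series with input arm Z1: Z_in = Z1 + (Z3 || Z2) = 173.6 Ω = 173.6∠0.0° Ω.

Z = 173.6 Ω = 173.6∠0.0° Ω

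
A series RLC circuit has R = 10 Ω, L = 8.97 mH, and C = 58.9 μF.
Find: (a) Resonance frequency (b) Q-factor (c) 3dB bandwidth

Step 1 — Resonance: ω₀ = 1/√(LC) = 1/√(0.00897·5.89e-05) = 1376 rad/s.
Step 2 — f₀ = ω₀/(2π) = 219 Hz.
Step 3 — Series Q: Q = ω₀L/R = 1376·0.00897/10 = 1.234.
Step 4 — Bandwidth: Δω = ω₀/Q = 1115 rad/s; BW = Δω/(2π) = 177.4 Hz.

(a) f₀ = 219 Hz  (b) Q = 1.234  (c) BW = 177.4 Hz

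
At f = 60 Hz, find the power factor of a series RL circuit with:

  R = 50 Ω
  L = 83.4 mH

Step 1 — Angular frequency: ω = 2π·f = 2π·60 = 377 rad/s.
Step 2 — Component impedances:
  R: Z = R = 50 Ω
  L: Z = jωL = j·377·0.0834 = 0 + j31.44 Ω
Step 3 — Series combination: Z_total = R + L = 50 + j31.44 Ω = 59.06∠32.2° Ω.
Step 4 — Power factor: PF = cos(φ) = Re(Z)/|Z| = 50/59.064 = 0.8465.
Step 5 — Type: Im(Z) = 31.44 ⇒ lagging (phase φ = 32.2°).

PF = 0.8465 (lagging, φ = 32.2°)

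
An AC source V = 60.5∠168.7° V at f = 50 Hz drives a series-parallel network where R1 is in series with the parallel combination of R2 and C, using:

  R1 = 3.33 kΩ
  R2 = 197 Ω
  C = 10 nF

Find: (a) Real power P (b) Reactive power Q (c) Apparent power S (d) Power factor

Step 1 — Angular frequency: ω = 2π·f = 2π·50 = 314.2 rad/s.
Step 2 — Component impedances:
  R1: Z = R = 3330 Ω
  R2: Z = R = 197 Ω
  C: Z = 1/(jωC) = -j/(ω·C) = 0 - j3.183e+05 Ω
Step 3 — Parallel branch: R2 || C = 1/(1/R2 + 1/C) = 197 - j0.1219 Ω.
Step 4 — Series with R1: Z_total = R1 + (R2 || C) = 3527 - j0.1219 Ω = 3527∠-0.0° Ω.
Step 5 — Source phasor: V = 60.5∠168.7° V = -59.33 + j11.85 V.
Step 6 — Current: I = V / Z = -0.01682 + j0.003361 A = 0.01715∠168.7° A.
Step 7 — Complex power: S = V·I* = 1.038 - j3.587e-05 VA.
Step 8 — Real power: P = Re(S) = 1.038 W.
Step 9 — Reactive power: Q = Im(S) = -3.587e-05 VAR.
Step 10 — Apparent power: |S| = 1.038 VA.
Step 11 — Power factor: PF = P/|S| = 1 (leading).

(a) P = 1.038 W  (b) Q = -3.587e-05 VAR  (c) S = 1.038 VA  (d) PF = 1 (leading)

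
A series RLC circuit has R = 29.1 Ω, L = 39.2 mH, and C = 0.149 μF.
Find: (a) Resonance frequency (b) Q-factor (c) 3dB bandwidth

Step 1 — Resonance condition Im(Z)=0 gives ω₀ = 1/√(LC).
Step 2 — ω₀ = 1/√(0.0392·1.49e-07) = 1.308e+04 rad/s.
Step 3 — f₀ = ω₀/(2π) = 2082 Hz.
Step 4 — Series Q: Q = ω₀L/R = 1.308e+04·0.0392/29.1 = 17.63.
Step 5 — 3dB bandwidth: Δω = ω₀/Q = 742.3 rad/s; BW = Δω/(2π) = 118.1 Hz.

(a) f₀ = 2082 Hz  (b) Q = 17.63  (c) BW = 118.1 Hz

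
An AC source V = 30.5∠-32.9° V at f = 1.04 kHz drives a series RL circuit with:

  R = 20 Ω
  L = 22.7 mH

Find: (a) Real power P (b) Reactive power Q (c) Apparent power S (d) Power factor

Step 1 — Angular frequency: ω = 2π·f = 2π·1040 = 6535 rad/s.
Step 2 — Component impedances:
  R: Z = R = 20 Ω
  L: Z = jωL = j·6535·0.0227 = 0 + j148.3 Ω
Step 3 — Series combination: Z_total = R + L = 20 + j148.3 Ω = 149.7∠82.3° Ω.
Step 4 — Source phasor: V = 30.5∠-32.9° V = 25.61 - j16.57 V.
Step 5 — Current: I = V / Z = -0.08683 - j0.1843 A = 0.2038∠-115.2° A.
Step 6 — Complex power: S = V·I* = 0.8305 + j6.159 VA.
Step 7 — Real power: P = Re(S) = 0.8305 W.
Step 8 — Reactive power: Q = Im(S) = 6.159 VAR.
Step 9 — Apparent power: |S| = 6.215 VA.
Step 10 — Power factor: PF = P/|S| = 0.1336 (lagging).

(a) P = 0.8305 W  (b) Q = 6.159 VAR  (c) S = 6.215 VA  (d) PF = 0.1336 (lagging)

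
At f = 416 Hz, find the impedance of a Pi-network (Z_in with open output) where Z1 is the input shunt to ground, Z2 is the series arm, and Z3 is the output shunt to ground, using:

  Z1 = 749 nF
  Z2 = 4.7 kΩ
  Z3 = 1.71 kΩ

Step 1 — Angular frequency: ω = 2π·f = 2π·416 = 2614 rad/s.
Step 2 — Component impedances:
  Z1: Z = 1/(jωC) = -j/(ω·C) = 0 - j510.8 Ω
  Z2: Z = R = 4700 Ω
  Z3: Z = R = 1710 Ω
Step 3 — With open output, the series arm Z2 and the output shunt Z3 appear in series to ground: Z2 + Z3 = 6410 Ω.
Step 4 — Parallel with input shunt Z1: Z_in = Z1 || (Z2 + Z3) = 40.45 - j507.6 Ω = 509.2∠-85.4° Ω.

Z = 40.45 - j507.6 Ω = 509.2∠-85.4° Ω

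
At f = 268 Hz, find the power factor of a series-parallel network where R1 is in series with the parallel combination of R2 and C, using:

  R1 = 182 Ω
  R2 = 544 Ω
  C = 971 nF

Step 1 — Angular frequency: ω = 2π·f = 2π·268 = 1684 rad/s.
Step 2 — Component impedances:
  R1: Z = R = 182 Ω
  R2: Z = R = 544 Ω
  C: Z = 1/(jωC) = -j/(ω·C) = 0 - j611.6 Ω
Step 3 — Parallel branch: R2 || C = 1/(1/R2 + 1/C) = 303.7 - j270.1 Ω.
Step 4 — Series with R1: Z_total = R1 + (R2 || C) = 485.7 - j270.1 Ω = 555.8∠-29.1° Ω.
Step 5 — Power factor: PF = cos(φ) = Re(Z)/|Z| = 485.7/555.8 = 0.8739.
Step 6 — Type: Im(Z) = -270.1 ⇒ leading (phase φ = -29.1°).

PF = 0.8739 (leading, φ = -29.1°)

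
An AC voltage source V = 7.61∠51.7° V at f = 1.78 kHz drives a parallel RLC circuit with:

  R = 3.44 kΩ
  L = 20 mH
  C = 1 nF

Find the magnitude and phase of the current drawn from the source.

Step 1 — Angular frequency: ω = 2π·f = 2π·1780 = 1.118e+04 rad/s.
Step 2 — Component impedances:
  R: Z = R = 3440 Ω
  L: Z = jωL = j·1.118e+04·0.02 = 0 + j223.7 Ω
  C: Z = 1/(jωC) = -j/(ω·C) = 0 - j8.941e+04 Ω
Step 3 — Parallel combination: 1/Z_total = 1/R + 1/L + 1/C; Z_total = 14.56 + j223.3 Ω = 223.8∠86.3° Ω.
Step 4 — Source phasor: V = 7.61∠51.7° V = 4.717 + j5.972 V.
Step 5 — Ohm's law: I = V / Z_total = (4.717 + j5.972) / (14.56 + j223.3) = 0.028 - j0.0193 A.
Step 6 — Convert to polar: |I| = 0.03401 A, ∠I = -34.6°.

I = 0.03401∠-34.6° A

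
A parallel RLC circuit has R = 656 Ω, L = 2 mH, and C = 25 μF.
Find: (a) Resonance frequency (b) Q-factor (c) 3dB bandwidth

Step 1 — Resonance: ω₀ = 1/√(LC) = 1/√(0.002·2.5e-05) = 4472 rad/s.
Step 2 — f₀ = ω₀/(2π) = 711.8 Hz.
Step 3 — Parallel Q: Q = R/(ω₀L) = 656/(4472·0.002) = 73.34.
Step 4 — Bandwidth: Δω = ω₀/Q = 60.98 rad/s; BW = Δω/(2π) = 9.705 Hz.

(a) f₀ = 711.8 Hz  (b) Q = 73.34  (c) BW = 9.705 Hz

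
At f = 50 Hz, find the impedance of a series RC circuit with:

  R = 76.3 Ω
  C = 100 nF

Step 1 — Angular frequency: ω = 2π·f = 2π·50 = 314.2 rad/s.
Step 2 — Component impedances:
  R: Z = R = 76.3 Ω
  C: Z = 1/(jωC) = -j/(ω·C) = 0 - j3.183e+04 Ω
Step 3 — Series combination: Z_total = R + C = 76.3 - j3.183e+04 Ω = 3.183e+04∠-89.9° Ω.

Z = 76.3 - j3.183e+04 Ω = 3.183e+04∠-89.9° Ω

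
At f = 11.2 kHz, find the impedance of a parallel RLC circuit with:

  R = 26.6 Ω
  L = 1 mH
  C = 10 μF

Step 1 — Angular frequency: ω = 2π·f = 2π·1.12e+04 = 7.037e+04 rad/s.
Step 2 — Component impedances:
  R: Z = R = 26.6 Ω
  L: Z = jωL = j·7.037e+04·0.001 = 0 + j70.37 Ω
  C: Z = 1/(jωC) = -j/(ω·C) = 0 - j1.421 Ω
Step 3 — Parallel combination: 1/Z_total = 1/R + 1/L + 1/C; Z_total = 0.07884 - j1.446 Ω = 1.448∠-86.9° Ω.

Z = 0.07884 - j1.446 Ω = 1.448∠-86.9° Ω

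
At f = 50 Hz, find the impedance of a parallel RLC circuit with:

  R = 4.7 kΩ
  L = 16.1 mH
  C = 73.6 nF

Step 1 — Angular frequency: ω = 2π·f = 2π·50 = 314.2 rad/s.
Step 2 — Component impedances:
  R: Z = R = 4700 Ω
  L: Z = jωL = j·314.2·0.0161 = 0 + j5.058 Ω
  C: Z = 1/(jωC) = -j/(ω·C) = 0 - j4.325e+04 Ω
Step 3 — Parallel combination: 1/Z_total = 1/R + 1/L + 1/C; Z_total = 0.005444 + j5.059 Ω = 5.059∠89.9° Ω.

Z = 0.005444 + j5.059 Ω = 5.059∠89.9° Ω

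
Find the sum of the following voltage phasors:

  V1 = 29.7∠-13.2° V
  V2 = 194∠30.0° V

Step 1 — Convert each phasor to rectangular form:
  V1 = 29.7·(cos(-13.2°) + j·sin(-13.2°)) = 28.92 - j6.782 V
  V2 = 194·(cos(30.0°) + j·sin(30.0°)) = 168 + j97 V
Step 2 — Sum components: V_total = 196.9 + j90.22 V.
Step 3 — Convert to polar: |V_total| = 216.6 V, ∠V_total = 24.6°.

V_total = 216.6∠24.6° V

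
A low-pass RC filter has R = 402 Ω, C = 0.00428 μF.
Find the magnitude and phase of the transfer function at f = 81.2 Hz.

Step 1 — Angular frequency: ω = 2π·81.2 = 510.2 rad/s.
Step 2 — Transfer function: H(jω) = 1/(1 + jωRC).
Step 3 — Denominator: 1 + jωRC = 1 + j·510.2·402·4.28e-09 = 1 + j0.0008778.
Step 4 — H = 1 - j0.0008778.
Step 5 — Magnitude: |H| = 1 (-0.0 dB); phase: φ = -0.1°.

|H| = 1 (-0.0 dB), φ = -0.1°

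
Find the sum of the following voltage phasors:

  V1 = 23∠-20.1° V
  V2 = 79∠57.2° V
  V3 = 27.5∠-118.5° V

Step 1 — Convert each phasor to rectangular form:
  V1 = 23·(cos(-20.1°) + j·sin(-20.1°)) = 21.6 - j7.904 V
  V2 = 79·(cos(57.2°) + j·sin(57.2°)) = 42.79 + j66.4 V
  V3 = 27.5·(cos(-118.5°) + j·sin(-118.5°)) = -13.12 - j24.17 V
Step 2 — Sum components: V_total = 51.27 + j34.33 V.
Step 3 — Convert to polar: |V_total| = 61.71 V, ∠V_total = 33.8°.

V_total = 61.71∠33.8° V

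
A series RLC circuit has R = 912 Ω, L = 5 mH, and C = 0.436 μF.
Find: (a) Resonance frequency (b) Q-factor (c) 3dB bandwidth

Step 1 — Resonance condition Im(Z)=0 gives ω₀ = 1/√(LC).
Step 2 — ω₀ = 1/√(0.005·4.36e-07) = 2.142e+04 rad/s.
Step 3 — f₀ = ω₀/(2π) = 3409 Hz.
Step 4 — Series Q: Q = ω₀L/R = 2.142e+04·0.005/912 = 0.1174.
Step 5 — 3dB bandwidth: Δω = ω₀/Q = 1.824e+05 rad/s; BW = Δω/(2π) = 2.903e+04 Hz.

(a) f₀ = 3409 Hz  (b) Q = 0.1174  (c) BW = 2.903e+04 Hz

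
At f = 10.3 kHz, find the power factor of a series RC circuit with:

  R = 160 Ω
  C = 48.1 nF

Step 1 — Angular frequency: ω = 2π·f = 2π·1.03e+04 = 6.472e+04 rad/s.
Step 2 — Component impedances:
  R: Z = R = 160 Ω
  C: Z = 1/(jωC) = -j/(ω·C) = 0 - j321.2 Ω
Step 3 — Series combination: Z_total = R + C = 160 - j321.2 Ω = 358.9∠-63.5° Ω.
Step 4 — Power factor: PF = cos(φ) = Re(Z)/|Z| = 160/358.9 = 0.4458.
Step 5 — Type: Im(Z) = -321.2 ⇒ leading (phase φ = -63.5°).

PF = 0.4458 (leading, φ = -63.5°)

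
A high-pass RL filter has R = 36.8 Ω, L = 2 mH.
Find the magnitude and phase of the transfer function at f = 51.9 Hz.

Step 1 — Angular frequency: ω = 2π·51.9 = 326.1 rad/s.
Step 2 — Transfer function: H(jω) = jωL/(R + jωL).
Step 3 — Numerator jωL = j·0.6522; denominator R + jωL = 36.8 + j0.6522.
Step 4 — H = 0.000314 + j0.01772.
Step 5 — Magnitude: |H| = 0.01772 (-35.0 dB); phase: φ = 89.0°.

|H| = 0.01772 (-35.0 dB), φ = 89.0°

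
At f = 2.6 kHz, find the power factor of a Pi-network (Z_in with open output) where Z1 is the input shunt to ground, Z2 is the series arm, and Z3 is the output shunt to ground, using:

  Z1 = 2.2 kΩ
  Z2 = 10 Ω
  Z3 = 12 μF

Step 1 — Angular frequency: ω = 2π·f = 2π·2600 = 1.634e+04 rad/s.
Step 2 — Component impedances:
  Z1: Z = R = 2200 Ω
  Z2: Z = R = 10 Ω
  Z3: Z = 1/(jωC) = -j/(ω·C) = 0 - j5.101 Ω
Step 3 — With open output, the series arm Z2 and the output shunt Z3 appear in series to ground: Z2 + Z3 = 10 - j5.101 Ω.
Step 4 — Parallel with input shunt Z1: Z_in = Z1 || (Z2 + Z3) = 9.966 - j5.055 Ω = 11.18∠-26.9° Ω.
Step 5 — Power factor: PF = cos(φ) = Re(Z)/|Z| = 9.9664/11.175 = 0.8918.
Step 6 — Type: Im(Z) = -5.055 ⇒ leading (phase φ = -26.9°).

PF = 0.8918 (leading, φ = -26.9°)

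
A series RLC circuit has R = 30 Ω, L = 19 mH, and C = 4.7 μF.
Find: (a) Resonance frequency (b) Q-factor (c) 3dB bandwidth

Step 1 — Resonance condition Im(Z)=0 gives ω₀ = 1/√(LC).
Step 2 — ω₀ = 1/√(0.019·4.7e-06) = 3346 rad/s.
Step 3 — f₀ = ω₀/(2π) = 532.6 Hz.
Step 4 — Series Q: Q = ω₀L/R = 3346·0.019/30 = 2.119.
Step 5 — 3dB bandwidth: Δω = ω₀/Q = 1579 rad/s; BW = Δω/(2π) = 251.3 Hz.

(a) f₀ = 532.6 Hz  (b) Q = 2.119  (c) BW = 251.3 Hz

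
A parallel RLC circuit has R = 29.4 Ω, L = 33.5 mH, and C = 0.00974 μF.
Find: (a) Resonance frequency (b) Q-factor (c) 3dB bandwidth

Step 1 — Resonance: ω₀ = 1/√(LC) = 1/√(0.0335·9.74e-09) = 5.536e+04 rad/s.
Step 2 — f₀ = ω₀/(2π) = 8811 Hz.
Step 3 — Parallel Q: Q = R/(ω₀L) = 29.4/(5.536e+04·0.0335) = 0.01585.
Step 4 — Bandwidth: Δω = ω₀/Q = 3.492e+06 rad/s; BW = Δω/(2π) = 5.558e+05 Hz.

(a) f₀ = 8811 Hz  (b) Q = 0.01585  (c) BW = 5.558e+05 Hz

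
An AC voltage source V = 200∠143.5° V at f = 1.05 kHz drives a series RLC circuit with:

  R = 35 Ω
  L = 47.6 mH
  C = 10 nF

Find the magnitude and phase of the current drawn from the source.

Step 1 — Angular frequency: ω = 2π·f = 2π·1050 = 6597 rad/s.
Step 2 — Component impedances:
  R: Z = R = 35 Ω
  L: Z = jωL = j·6597·0.0476 = 0 + j314 Ω
  C: Z = 1/(jωC) = -j/(ω·C) = 0 - j1.516e+04 Ω
Step 3 — Series combination: Z_total = R + L + C = 35 - j1.484e+04 Ω = 1.484e+04∠-89.9° Ω.
Step 4 — Source phasor: V = 200∠143.5° V = -160.8 + j119 V.
Step 5 — Ohm's law: I = V / Z_total = (-160.8 + j119) / (35 - j1.484e+04) = -0.00804 - j0.01081 A.
Step 6 — Convert to polar: |I| = 0.01347 A, ∠I = -126.6°.

I = 0.01347∠-126.6° A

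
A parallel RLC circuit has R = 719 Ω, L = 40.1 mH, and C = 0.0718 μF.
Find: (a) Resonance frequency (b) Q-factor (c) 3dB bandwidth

Step 1 — Resonance: ω₀ = 1/√(LC) = 1/√(0.0401·7.18e-08) = 1.864e+04 rad/s.
Step 2 — f₀ = ω₀/(2π) = 2966 Hz.
Step 3 — Parallel Q: Q = R/(ω₀L) = 719/(1.864e+04·0.0401) = 0.9621.
Step 4 — Bandwidth: Δω = ω₀/Q = 1.937e+04 rad/s; BW = Δω/(2π) = 3083 Hz.

(a) f₀ = 2966 Hz  (b) Q = 0.9621  (c) BW = 3083 Hz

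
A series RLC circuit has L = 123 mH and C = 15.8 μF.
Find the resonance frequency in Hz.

Step 1 — Resonance condition Im(Z)=0 gives ω₀ = 1/√(LC).
Step 2 — ω₀ = 1/√(0.123·1.58e-05) = 717.3 rad/s.
Step 3 — f₀ = ω₀/(2π) = 114.2 Hz.

f₀ = 114.2 Hz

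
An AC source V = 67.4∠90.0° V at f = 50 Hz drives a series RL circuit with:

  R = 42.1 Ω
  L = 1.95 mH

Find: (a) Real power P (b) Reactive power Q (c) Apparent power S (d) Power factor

Step 1 — Angular frequency: ω = 2π·f = 2π·50 = 314.2 rad/s.
Step 2 — Component impedances:
  R: Z = R = 42.1 Ω
  L: Z = jωL = j·314.2·0.00195 = 0 + j0.6126 Ω
Step 3 — Series combination: Z_total = R + L = 42.1 + j0.6126 Ω = 42.1∠0.8° Ω.
Step 4 — Source phasor: V = 67.4∠90.0° V = 0 + j67.4 V.
Step 5 — Current: I = V / Z = 0.02329 + j1.601 A = 1.601∠89.2° A.
Step 6 — Complex power: S = V·I* = 107.9 + j1.57 VA.
Step 7 — Real power: P = Re(S) = 107.9 W.
Step 8 — Reactive power: Q = Im(S) = 1.57 VAR.
Step 9 — Apparent power: |S| = 107.9 VA.
Step 10 — Power factor: PF = P/|S| = 0.9999 (lagging).

(a) P = 107.9 W  (b) Q = 1.57 VAR  (c) S = 107.9 VA  (d) PF = 0.9999 (lagging)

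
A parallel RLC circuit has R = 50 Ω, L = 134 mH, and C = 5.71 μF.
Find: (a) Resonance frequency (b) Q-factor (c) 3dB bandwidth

Step 1 — Resonance: ω₀ = 1/√(LC) = 1/√(0.134·5.71e-06) = 1143 rad/s.
Step 2 — f₀ = ω₀/(2π) = 181.9 Hz.
Step 3 — Parallel Q: Q = R/(ω₀L) = 50/(1143·0.134) = 0.3264.
Step 4 — Bandwidth: Δω = ω₀/Q = 3503 rad/s; BW = Δω/(2π) = 557.5 Hz.

(a) f₀ = 181.9 Hz  (b) Q = 0.3264  (c) BW = 557.5 Hz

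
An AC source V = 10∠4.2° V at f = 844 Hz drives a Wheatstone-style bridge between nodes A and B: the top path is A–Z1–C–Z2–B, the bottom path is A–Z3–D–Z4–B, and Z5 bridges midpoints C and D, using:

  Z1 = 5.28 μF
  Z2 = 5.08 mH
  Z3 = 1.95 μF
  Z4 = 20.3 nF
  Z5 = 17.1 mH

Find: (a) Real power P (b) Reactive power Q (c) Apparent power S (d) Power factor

Step 1 — Angular frequency: ω = 2π·f = 2π·844 = 5303 rad/s.
Step 2 — Component impedances:
  Z1: Z = 1/(jωC) = -j/(ω·C) = 0 - j35.71 Ω
  Z2: Z = jωL = j·5303·0.00508 = 0 + j26.94 Ω
  Z3: Z = 1/(jωC) = -j/(ω·C) = 0 - j96.7 Ω
  Z4: Z = 1/(jωC) = -j/(ω·C) = 0 - j9289 Ω
  Z5: Z = jωL = j·5303·0.0171 = 0 + j90.68 Ω
Step 3 — Bridge requires nodal analysis (the Z5 bridge couples midpoints C and D, so the two paths cannot be reduced to a simple series/parallel combination). Setting node B to ground and injecting 1 A at node A, the 3-node admittance system at A, C, D solves to V_A = Z_AB = 0 + j23 Ω = 23∠90.0° Ω.
Step 4 — Source phasor: V = 10∠4.2° V = 9.973 + j0.7324 V.
Step 5 — Current: I = V / Z = 0.03184 - j0.4335 A = 0.4347∠-85.8° A.
Step 6 — Complex power: S = V·I* = 0 + j4.347 VA.
Step 7 — Real power: P = Re(S) = 0 W.
Step 8 — Reactive power: Q = Im(S) = 4.347 VAR.
Step 9 — Apparent power: |S| = 4.347 VA.
Step 10 — Power factor: PF = P/|S| = 0 (lagging).

(a) P = 0 W  (b) Q = 4.347 VAR  (c) S = 4.347 VA  (d) PF = 0 (lagging)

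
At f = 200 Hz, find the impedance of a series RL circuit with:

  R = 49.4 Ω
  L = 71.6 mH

Step 1 — Angular frequency: ω = 2π·f = 2π·200 = 1257 rad/s.
Step 2 — Component impedances:
  R: Z = R = 49.4 Ω
  L: Z = jωL = j·1257·0.0716 = 0 + j89.98 Ω
Step 3 — Series combination: Z_total = R + L = 49.4 + j89.98 Ω = 102.6∠61.2° Ω.

Z = 49.4 + j89.98 Ω = 102.6∠61.2° Ω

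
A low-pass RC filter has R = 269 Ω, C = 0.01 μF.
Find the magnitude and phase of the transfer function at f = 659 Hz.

Step 1 — Angular frequency: ω = 2π·659 = 4141 rad/s.
Step 2 — Transfer function: H(jω) = 1/(1 + jωRC).
Step 3 — Denominator: 1 + jωRC = 1 + j·4141·269·1e-08 = 1 + j0.01114.
Step 4 — H = 0.9999 - j0.01114.
Step 5 — Magnitude: |H| = 0.9999 (-0.0 dB); phase: φ = -0.6°.

|H| = 0.9999 (-0.0 dB), φ = -0.6°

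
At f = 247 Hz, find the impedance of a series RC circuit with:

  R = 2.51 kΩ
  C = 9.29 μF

Step 1 — Angular frequency: ω = 2π·f = 2π·247 = 1552 rad/s.
Step 2 — Component impedances:
  R: Z = R = 2510 Ω
  C: Z = 1/(jωC) = -j/(ω·C) = 0 - j69.36 Ω
Step 3 — Series combination: Z_total = R + C = 2510 - j69.36 Ω = 2511∠-1.6° Ω.

Z = 2510 - j69.36 Ω = 2511∠-1.6° Ω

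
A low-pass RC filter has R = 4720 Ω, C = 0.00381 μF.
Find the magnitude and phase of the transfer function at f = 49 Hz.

Step 1 — Angular frequency: ω = 2π·49 = 307.9 rad/s.
Step 2 — Transfer function: H(jω) = 1/(1 + jωRC).
Step 3 — Denominator: 1 + jωRC = 1 + j·307.9·4720·3.81e-09 = 1 + j0.005537.
Step 4 — H = 1 - j0.005536.
Step 5 — Magnitude: |H| = 1 (-0.0 dB); phase: φ = -0.3°.

|H| = 1 (-0.0 dB), φ = -0.3°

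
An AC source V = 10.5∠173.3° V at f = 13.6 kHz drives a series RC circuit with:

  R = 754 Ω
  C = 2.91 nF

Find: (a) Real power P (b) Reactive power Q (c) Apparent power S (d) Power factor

Step 1 — Angular frequency: ω = 2π·f = 2π·1.36e+04 = 8.545e+04 rad/s.
Step 2 — Component impedances:
  R: Z = R = 754 Ω
  C: Z = 1/(jωC) = -j/(ω·C) = 0 - j4022 Ω
Step 3 — Series combination: Z_total = R + C = 754 - j4022 Ω = 4092∠-79.4° Ω.
Step 4 — Source phasor: V = 10.5∠173.3° V = -10.43 + j1.225 V.
Step 5 — Current: I = V / Z = -0.000764 - j0.00245 A = 0.002566∠-107.3° A.
Step 6 — Complex power: S = V·I* = 0.004966 - j0.02648 VA.
Step 7 — Real power: P = Re(S) = 0.004966 W.
Step 8 — Reactive power: Q = Im(S) = -0.02648 VAR.
Step 9 — Apparent power: |S| = 0.02695 VA.
Step 10 — Power factor: PF = P/|S| = 0.1843 (leading).

(a) P = 0.004966 W  (b) Q = -0.02648 VAR  (c) S = 0.02695 VA  (d) PF = 0.1843 (leading)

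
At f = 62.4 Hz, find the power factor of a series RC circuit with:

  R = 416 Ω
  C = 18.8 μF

Step 1 — Angular frequency: ω = 2π·f = 2π·62.4 = 392.1 rad/s.
Step 2 — Component impedances:
  R: Z = R = 416 Ω
  C: Z = 1/(jωC) = -j/(ω·C) = 0 - j135.7 Ω
Step 3 — Series combination: Z_total = R + C = 416 - j135.7 Ω = 437.6∠-18.1° Ω.
Step 4 — Power factor: PF = cos(φ) = Re(Z)/|Z| = 416/437.56 = 0.9507.
Step 5 — Type: Im(Z) = -135.7 ⇒ leading (phase φ = -18.1°).

PF = 0.9507 (leading, φ = -18.1°)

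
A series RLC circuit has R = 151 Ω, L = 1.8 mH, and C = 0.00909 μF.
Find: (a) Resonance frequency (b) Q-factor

Step 1 — Resonance condition Im(Z)=0 gives ω₀ = 1/√(LC).
Step 2 — ω₀ = 1/√(0.0018·9.09e-09) = 2.472e+05 rad/s.
Step 3 — f₀ = ω₀/(2π) = 3.935e+04 Hz.
Step 4 — Series Q: Q = ω₀L/R = 2.472e+05·0.0018/151 = 2.947.

(a) f₀ = 3.935e+04 Hz  (b) Q = 2.947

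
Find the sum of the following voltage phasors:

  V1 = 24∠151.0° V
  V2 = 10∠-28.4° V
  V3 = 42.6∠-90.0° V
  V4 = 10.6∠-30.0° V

Step 1 — Convert each phasor to rectangular form:
  V1 = 24·(cos(151.0°) + j·sin(151.0°)) = -20.99 + j11.64 V
  V2 = 10·(cos(-28.4°) + j·sin(-28.4°)) = 8.796 - j4.756 V
  V3 = 42.6·(cos(-90.0°) + j·sin(-90.0°)) = 0 - j42.6 V
  V4 = 10.6·(cos(-30.0°) + j·sin(-30.0°)) = 9.18 - j5.3 V
Step 2 — Sum components: V_total = -3.015 - j41.02 V.
Step 3 — Convert to polar: |V_total| = 41.13 V, ∠V_total = -94.2°.

V_total = 41.13∠-94.2° V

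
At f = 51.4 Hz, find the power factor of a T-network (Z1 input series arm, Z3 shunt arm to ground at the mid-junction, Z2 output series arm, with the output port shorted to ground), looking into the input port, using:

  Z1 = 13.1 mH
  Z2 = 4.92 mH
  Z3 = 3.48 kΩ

Step 1 — Angular frequency: ω = 2π·f = 2π·51.4 = 323 rad/s.
Step 2 — Component impedances:
  Z1: Z = jωL = j·323·0.0131 = 0 + j4.231 Ω
  Z2: Z = jωL = j·323·0.00492 = 0 + j1.589 Ω
  Z3: Z = R = 3480 Ω
Step 3 — With the output port shorted to ground, the output series arm Z2 runs from the junction to ground; the shunt arm Z3 also runs from the junction to ground. They appear in parallel: Z3 || Z2 = 0.0007255 + j1.589 Ω.
Step 4 — Series with input arm Z1: Z_in = Z1 + (Z3 || Z2) = 0.0007255 + j5.82 Ω = 5.82∠90.0° Ω.
Step 5 — Power factor: PF = cos(φ) = Re(Z)/|Z| = 0.0007255/5.82 = 0.0001247.
Step 6 — Type: Im(Z) = 5.82 ⇒ lagging (phase φ = 90.0°).

PF = 0.0001247 (lagging, φ = 90.0°)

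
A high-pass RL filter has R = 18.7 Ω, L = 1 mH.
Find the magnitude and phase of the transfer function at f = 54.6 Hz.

Step 1 — Angular frequency: ω = 2π·54.6 = 343.1 rad/s.
Step 2 — Transfer function: H(jω) = jωL/(R + jωL).
Step 3 — Numerator jωL = j·0.3431; denominator R + jωL = 18.7 + j0.3431.
Step 4 — H = 0.0003364 + j0.01834.
Step 5 — Magnitude: |H| = 0.01834 (-34.7 dB); phase: φ = 88.9°.

|H| = 0.01834 (-34.7 dB), φ = 88.9°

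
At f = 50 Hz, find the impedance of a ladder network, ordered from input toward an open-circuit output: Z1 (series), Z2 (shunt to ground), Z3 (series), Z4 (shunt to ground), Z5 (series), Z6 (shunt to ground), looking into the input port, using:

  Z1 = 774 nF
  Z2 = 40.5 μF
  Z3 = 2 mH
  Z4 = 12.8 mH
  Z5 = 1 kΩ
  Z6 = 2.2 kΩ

Step 1 — Angular frequency: ω = 2π·f = 2π·50 = 314.2 rad/s.
Step 2 — Component impedances:
  Z1: Z = 1/(jωC) = -j/(ω·C) = 0 - j4113 Ω
  Z2: Z = 1/(jωC) = -j/(ω·C) = 0 - j78.6 Ω
  Z3: Z = jωL = j·314.2·0.002 = 0 + j0.6283 Ω
  Z4: Z = jωL = j·314.2·0.0128 = 0 + j4.021 Ω
  Z5: Z = R = 1000 Ω
  Z6: Z = R = 2200 Ω
Step 3 — Ladder network (open output): work backward from the far end, alternating series and parallel combinations. Z_in = 0.005709 - j4108 Ω = 4108∠-90.0° Ω.

Z = 0.005709 - j4108 Ω = 4108∠-90.0° Ω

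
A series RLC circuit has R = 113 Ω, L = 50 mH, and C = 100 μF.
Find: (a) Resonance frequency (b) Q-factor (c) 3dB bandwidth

Step 1 — Resonance condition Im(Z)=0 gives ω₀ = 1/√(LC).
Step 2 — ω₀ = 1/√(0.05·0.0001) = 447.2 rad/s.
Step 3 — f₀ = ω₀/(2π) = 71.18 Hz.
Step 4 — Series Q: Q = ω₀L/R = 447.2·0.05/113 = 0.1979.
Step 5 — 3dB bandwidth: Δω = ω₀/Q = 2260 rad/s; BW = Δω/(2π) = 359.7 Hz.

(a) f₀ = 71.18 Hz  (b) Q = 0.1979  (c) BW = 359.7 Hz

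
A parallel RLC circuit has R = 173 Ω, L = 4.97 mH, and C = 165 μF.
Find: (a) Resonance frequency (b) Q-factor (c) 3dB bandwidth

Step 1 — Resonance: ω₀ = 1/√(LC) = 1/√(0.00497·0.000165) = 1104 rad/s.
Step 2 — f₀ = ω₀/(2π) = 175.8 Hz.
Step 3 — Parallel Q: Q = R/(ω₀L) = 173/(1104·0.00497) = 31.52.
Step 4 — Bandwidth: Δω = ω₀/Q = 35.03 rad/s; BW = Δω/(2π) = 5.576 Hz.

(a) f₀ = 175.8 Hz  (b) Q = 31.52  (c) BW = 5.576 Hz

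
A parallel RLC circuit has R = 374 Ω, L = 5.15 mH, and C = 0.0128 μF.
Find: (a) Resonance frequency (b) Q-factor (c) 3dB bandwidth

Step 1 — Resonance: ω₀ = 1/√(LC) = 1/√(0.00515·1.28e-08) = 1.232e+05 rad/s.
Step 2 — f₀ = ω₀/(2π) = 1.96e+04 Hz.
Step 3 — Parallel Q: Q = R/(ω₀L) = 374/(1.232e+05·0.00515) = 0.5896.
Step 4 — Bandwidth: Δω = ω₀/Q = 2.089e+05 rad/s; BW = Δω/(2π) = 3.325e+04 Hz.

(a) f₀ = 1.96e+04 Hz  (b) Q = 0.5896  (c) BW = 3.325e+04 Hz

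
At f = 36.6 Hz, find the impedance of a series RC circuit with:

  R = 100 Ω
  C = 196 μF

Step 1 — Angular frequency: ω = 2π·f = 2π·36.6 = 230 rad/s.
Step 2 — Component impedances:
  R: Z = R = 100 Ω
  C: Z = 1/(jωC) = -j/(ω·C) = 0 - j22.19 Ω
Step 3 — Series combination: Z_total = R + C = 100 - j22.19 Ω = 102.4∠-12.5° Ω.

Z = 100 - j22.19 Ω = 102.4∠-12.5° Ω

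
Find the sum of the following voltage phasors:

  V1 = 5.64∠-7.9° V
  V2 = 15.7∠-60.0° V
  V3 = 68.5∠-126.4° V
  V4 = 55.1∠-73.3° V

Step 1 — Convert each phasor to rectangular form:
  V1 = 5.64·(cos(-7.9°) + j·sin(-7.9°)) = 5.586 - j0.7752 V
  V2 = 15.7·(cos(-60.0°) + j·sin(-60.0°)) = 7.85 - j13.6 V
  V3 = 68.5·(cos(-126.4°) + j·sin(-126.4°)) = -40.65 - j55.14 V
  V4 = 55.1·(cos(-73.3°) + j·sin(-73.3°)) = 15.83 - j52.78 V
Step 2 — Sum components: V_total = -11.38 - j122.3 V.
Step 3 — Convert to polar: |V_total| = 122.8 V, ∠V_total = -95.3°.

V_total = 122.8∠-95.3° V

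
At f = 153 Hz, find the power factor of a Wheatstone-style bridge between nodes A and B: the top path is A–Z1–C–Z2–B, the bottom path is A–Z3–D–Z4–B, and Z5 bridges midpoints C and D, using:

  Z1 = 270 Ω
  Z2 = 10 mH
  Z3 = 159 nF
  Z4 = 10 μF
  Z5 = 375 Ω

Step 1 — Angular frequency: ω = 2π·f = 2π·153 = 961.3 rad/s.
Step 2 — Component impedances:
  Z1: Z = R = 270 Ω
  Z2: Z = jωL = j·961.3·0.01 = 0 + j9.613 Ω
  Z3: Z = 1/(jωC) = -j/(ω·C) = 0 - j6542 Ω
  Z4: Z = 1/(jωC) = -j/(ω·C) = 0 - j104 Ω
  Z5: Z = R = 375 Ω
Step 3 — Bridge requires nodal analysis (the Z5 bridge couples midpoints C and D, so the two paths cannot be reduced to a simple series/parallel combination). Setting node B to ground and injecting 1 A at node A, the 3-node admittance system at A, C, D solves to V_A = Z_AB = 270.5 - j1.136 Ω = 270.5∠-0.2° Ω.
Step 4 — Power factor: PF = cos(φ) = Re(Z)/|Z| = 270.5/270.5 = 1.
Step 5 — Type: Im(Z) = -1.136 ⇒ leading (phase φ = -0.2°).

PF = 1 (leading, φ = -0.2°)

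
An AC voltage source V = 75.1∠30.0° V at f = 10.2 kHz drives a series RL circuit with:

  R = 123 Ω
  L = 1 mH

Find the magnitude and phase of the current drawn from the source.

Step 1 — Angular frequency: ω = 2π·f = 2π·1.02e+04 = 6.409e+04 rad/s.
Step 2 — Component impedances:
  R: Z = R = 123 Ω
  L: Z = jωL = j·6.409e+04·0.001 = 0 + j64.09 Ω
Step 3 — Series combination: Z_total = R + L = 123 + j64.09 Ω = 138.7∠27.5° Ω.
Step 4 — Source phasor: V = 75.1∠30.0° V = 65.04 + j37.55 V.
Step 5 — Ohm's law: I = V / Z_total = (65.04 + j37.55) / (123 + j64.09) = 0.541 + j0.02342 A.
Step 6 — Convert to polar: |I| = 0.5415 A, ∠I = 2.5°.

I = 0.5415∠2.5° A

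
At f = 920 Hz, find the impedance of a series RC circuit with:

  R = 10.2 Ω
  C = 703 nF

Step 1 — Angular frequency: ω = 2π·f = 2π·920 = 5781 rad/s.
Step 2 — Component impedances:
  R: Z = R = 10.2 Ω
  C: Z = 1/(jωC) = -j/(ω·C) = 0 - j246.1 Ω
Step 3 — Series combination: Z_total = R + C = 10.2 - j246.1 Ω = 246.3∠-87.6° Ω.

Z = 10.2 - j246.1 Ω = 246.3∠-87.6° Ω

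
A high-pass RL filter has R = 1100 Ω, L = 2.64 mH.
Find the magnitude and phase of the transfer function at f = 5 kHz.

Step 1 — Angular frequency: ω = 2π·5000 = 3.142e+04 rad/s.
Step 2 — Transfer function: H(jω) = jωL/(R + jωL).
Step 3 — Numerator jωL = j·82.94; denominator R + jωL = 1100 + j82.94.
Step 4 — H = 0.005653 + j0.07497.
Step 5 — Magnitude: |H| = 0.07518 (-22.5 dB); phase: φ = 85.7°.

|H| = 0.07518 (-22.5 dB), φ = 85.7°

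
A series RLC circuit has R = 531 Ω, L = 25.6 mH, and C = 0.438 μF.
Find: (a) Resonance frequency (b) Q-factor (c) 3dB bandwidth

Step 1 — Resonance: ω₀ = 1/√(LC) = 1/√(0.0256·4.38e-07) = 9444 rad/s.
Step 2 — f₀ = ω₀/(2π) = 1503 Hz.
Step 3 — Series Q: Q = ω₀L/R = 9444·0.0256/531 = 0.4553.
Step 4 — Bandwidth: Δω = ω₀/Q = 2.074e+04 rad/s; BW = Δω/(2π) = 3301 Hz.

(a) f₀ = 1503 Hz  (b) Q = 0.4553  (c) BW = 3301 Hz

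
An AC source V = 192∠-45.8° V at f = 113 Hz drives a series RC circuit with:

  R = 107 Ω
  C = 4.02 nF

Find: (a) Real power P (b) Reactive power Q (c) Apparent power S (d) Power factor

Step 1 — Angular frequency: ω = 2π·f = 2π·113 = 710 rad/s.
Step 2 — Component impedances:
  R: Z = R = 107 Ω
  C: Z = 1/(jωC) = -j/(ω·C) = 0 - j3.504e+05 Ω
Step 3 — Series combination: Z_total = R + C = 107 - j3.504e+05 Ω = 3.504e+05∠-90.0° Ω.
Step 4 — Source phasor: V = 192∠-45.8° V = 133.9 - j137.6 V.
Step 5 — Current: I = V / Z = 0.000393 + j0.0003819 A = 0.000548∠44.2° A.
Step 6 — Complex power: S = V·I* = 3.213e-05 - j0.1052 VA.
Step 7 — Real power: P = Re(S) = 3.213e-05 W.
Step 8 — Reactive power: Q = Im(S) = -0.1052 VAR.
Step 9 — Apparent power: |S| = 0.1052 VA.
Step 10 — Power factor: PF = P/|S| = 0.0003054 (leading).

(a) P = 3.213e-05 W  (b) Q = -0.1052 VAR  (c) S = 0.1052 VA  (d) PF = 0.0003054 (leading)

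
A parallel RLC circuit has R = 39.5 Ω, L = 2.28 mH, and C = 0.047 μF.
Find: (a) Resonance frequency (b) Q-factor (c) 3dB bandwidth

Step 1 — Resonance: ω₀ = 1/√(LC) = 1/√(0.00228·4.7e-08) = 9.66e+04 rad/s.
Step 2 — f₀ = ω₀/(2π) = 1.537e+04 Hz.
Step 3 — Parallel Q: Q = R/(ω₀L) = 39.5/(9.66e+04·0.00228) = 0.1793.
Step 4 — Bandwidth: Δω = ω₀/Q = 5.386e+05 rad/s; BW = Δω/(2π) = 8.573e+04 Hz.

(a) f₀ = 1.537e+04 Hz  (b) Q = 0.1793  (c) BW = 8.573e+04 Hz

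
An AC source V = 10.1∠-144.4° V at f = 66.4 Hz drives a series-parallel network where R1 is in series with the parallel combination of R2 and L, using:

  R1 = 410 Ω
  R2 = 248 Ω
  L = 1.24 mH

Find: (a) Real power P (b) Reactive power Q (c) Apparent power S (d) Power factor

Step 1 — Angular frequency: ω = 2π·f = 2π·66.4 = 417.2 rad/s.
Step 2 — Component impedances:
  R1: Z = R = 410 Ω
  R2: Z = R = 248 Ω
  L: Z = jωL = j·417.2·0.00124 = 0 + j0.5173 Ω
Step 3 — Parallel branch: R2 || L = 1/(1/R2 + 1/L) = 0.001079 + j0.5173 Ω.
Step 4 — Series with R1: Z_total = R1 + (R2 || L) = 410 + j0.5173 Ω = 410∠0.1° Ω.
Step 5 — Source phasor: V = 10.1∠-144.4° V = -8.212 - j5.879 V.
Step 6 — Current: I = V / Z = -0.02005 - j0.01431 A = 0.02463∠-144.5° A.
Step 7 — Complex power: S = V·I* = 0.2488 + j0.0003139 VA.
Step 8 — Real power: P = Re(S) = 0.2488 W.
Step 9 — Reactive power: Q = Im(S) = 0.0003139 VAR.
Step 10 — Apparent power: |S| = 0.2488 VA.
Step 11 — Power factor: PF = P/|S| = 1 (lagging).

(a) P = 0.2488 W  (b) Q = 0.0003139 VAR  (c) S = 0.2488 VA  (d) PF = 1 (lagging)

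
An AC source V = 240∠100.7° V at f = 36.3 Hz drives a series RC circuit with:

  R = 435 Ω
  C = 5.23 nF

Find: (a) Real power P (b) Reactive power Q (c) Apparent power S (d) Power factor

Step 1 — Angular frequency: ω = 2π·f = 2π·36.3 = 228.1 rad/s.
Step 2 — Component impedances:
  R: Z = R = 435 Ω
  C: Z = 1/(jωC) = -j/(ω·C) = 0 - j8.383e+05 Ω
Step 3 — Series combination: Z_total = R + C = 435 - j8.383e+05 Ω = 8.383e+05∠-90.0° Ω.
Step 4 — Source phasor: V = 240∠100.7° V = -44.56 + j235.8 V.
Step 5 — Current: I = V / Z = -0.0002813 - j5.301e-05 A = 0.0002863∠-169.3° A.
Step 6 — Complex power: S = V·I* = 3.565e-05 - j0.06871 VA.
Step 7 — Real power: P = Re(S) = 3.565e-05 W.
Step 8 — Reactive power: Q = Im(S) = -0.06871 VAR.
Step 9 — Apparent power: |S| = 0.06871 VA.
Step 10 — Power factor: PF = P/|S| = 0.0005189 (leading).

(a) P = 3.565e-05 W  (b) Q = -0.06871 VAR  (c) S = 0.06871 VA  (d) PF = 0.0005189 (leading)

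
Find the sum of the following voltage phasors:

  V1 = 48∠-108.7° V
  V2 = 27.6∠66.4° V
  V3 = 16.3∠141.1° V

Step 1 — Convert each phasor to rectangular form:
  V1 = 48·(cos(-108.7°) + j·sin(-108.7°)) = -15.39 - j45.47 V
  V2 = 27.6·(cos(66.4°) + j·sin(66.4°)) = 11.05 + j25.29 V
  V3 = 16.3·(cos(141.1°) + j·sin(141.1°)) = -12.69 + j10.24 V
Step 2 — Sum components: V_total = -17.03 - j9.939 V.
Step 3 — Convert to polar: |V_total| = 19.71 V, ∠V_total = -149.7°.

V_total = 19.71∠-149.7° V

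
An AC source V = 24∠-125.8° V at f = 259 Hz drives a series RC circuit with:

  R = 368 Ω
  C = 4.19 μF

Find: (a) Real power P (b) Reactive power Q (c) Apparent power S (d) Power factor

Step 1 — Angular frequency: ω = 2π·f = 2π·259 = 1627 rad/s.
Step 2 — Component impedances:
  R: Z = R = 368 Ω
  C: Z = 1/(jωC) = -j/(ω·C) = 0 - j146.7 Ω
Step 3 — Series combination: Z_total = R + C = 368 - j146.7 Ω = 396.1∠-21.7° Ω.
Step 4 — Source phasor: V = 24∠-125.8° V = -14.04 - j19.47 V.
Step 5 — Current: I = V / Z = -0.01473 - j0.05877 A = 0.06058∠-104.1° A.
Step 6 — Complex power: S = V·I* = 1.351 - j0.5383 VA.
Step 7 — Real power: P = Re(S) = 1.351 W.
Step 8 — Reactive power: Q = Im(S) = -0.5383 VAR.
Step 9 — Apparent power: |S| = 1.454 VA.
Step 10 — Power factor: PF = P/|S| = 0.9289 (leading).

(a) P = 1.351 W  (b) Q = -0.5383 VAR  (c) S = 1.454 VA  (d) PF = 0.9289 (leading)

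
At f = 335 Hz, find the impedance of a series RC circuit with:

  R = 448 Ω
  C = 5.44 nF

Step 1 — Angular frequency: ω = 2π·f = 2π·335 = 2105 rad/s.
Step 2 — Component impedances:
  R: Z = R = 448 Ω
  C: Z = 1/(jωC) = -j/(ω·C) = 0 - j8.733e+04 Ω
Step 3 — Series combination: Z_total = R + C = 448 - j8.733e+04 Ω = 8.733e+04∠-89.7° Ω.

Z = 448 - j8.733e+04 Ω = 8.733e+04∠-89.7° Ω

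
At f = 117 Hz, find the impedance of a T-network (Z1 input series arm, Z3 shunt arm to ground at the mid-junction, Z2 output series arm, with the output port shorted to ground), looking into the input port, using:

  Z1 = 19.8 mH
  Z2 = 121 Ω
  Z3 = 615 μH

Step 1 — Angular frequency: ω = 2π·f = 2π·117 = 735.1 rad/s.
Step 2 — Component impedances:
  Z1: Z = jωL = j·735.1·0.0198 = 0 + j14.56 Ω
  Z2: Z = R = 121 Ω
  Z3: Z = jωL = j·735.1·0.000615 = 0 + j0.4521 Ω
Step 3 — With the output port shorted to ground, the output series arm Z2 runs from the junction to ground; the shunt arm Z3 also runs from the junction to ground. They appear in parallel: Z3 || Z2 = 0.001689 + j0.4521 Ω.
Step 4 — Series with input arm Z1: Z_in = Z1 + (Z3 || Z2) = 0.001689 + j15.01 Ω = 15.01∠90.0° Ω.

Z = 0.001689 + j15.01 Ω = 15.01∠90.0° Ω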